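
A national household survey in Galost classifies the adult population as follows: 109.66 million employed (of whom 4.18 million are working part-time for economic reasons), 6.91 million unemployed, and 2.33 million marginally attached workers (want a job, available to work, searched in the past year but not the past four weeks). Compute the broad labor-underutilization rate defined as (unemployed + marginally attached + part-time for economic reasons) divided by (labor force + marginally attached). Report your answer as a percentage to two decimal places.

Labor force = 109.66 + 6.91 = 116.57 million.
Numerator = 6.91 + 2.33 + 4.18 = 13.42 million.
Denominator = 116.57 + 2.33 = 118.90 million.
Broad rate = 13.42 / 118.90 = 11.29%.

Broad underutilization rate ≈ 11.29%.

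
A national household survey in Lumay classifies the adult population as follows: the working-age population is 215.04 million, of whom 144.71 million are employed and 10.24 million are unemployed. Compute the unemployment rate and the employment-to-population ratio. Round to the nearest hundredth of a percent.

Unemployment rate ≈ 6.61%; employment-population ratio ≈ 67.29%.

Labor force = employed + unemployed = 144.71 + 10.24 = 154.95 million.
Unemployment rate = 10.24 / 154.95 = 6.61%.
Employment-population ratio = 144.71 / 215.04 = 67.29%.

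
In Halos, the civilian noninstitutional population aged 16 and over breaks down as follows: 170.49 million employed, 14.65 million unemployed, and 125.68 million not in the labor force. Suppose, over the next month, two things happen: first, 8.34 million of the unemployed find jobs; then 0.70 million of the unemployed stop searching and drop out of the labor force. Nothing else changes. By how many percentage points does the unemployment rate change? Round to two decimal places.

The unemployment rate changes by −4.87 percentage points.

Initially, labor force = 170.49 + 14.65 = 185.14 million, so u = 14.65/185.14 = 7.91%.
After the first change, unemployed falls and employed rises by 8.34; labor force unchanged → E = 178.83, U = 6.31, labor force = 185.14 million.
After the second change, unemployed and labor force both fall by 0.70 → E = 178.83, U = 5.61, labor force = 184.44 million.
New unemployment rate = 5.61 / 184.44 = 3.04%.
Change = 3.04% − 7.91% = −4.87 percentage points.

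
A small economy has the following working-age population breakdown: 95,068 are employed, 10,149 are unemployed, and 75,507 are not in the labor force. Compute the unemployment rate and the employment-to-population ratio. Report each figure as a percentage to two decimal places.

Labor force = employed + unemployed = 95,068 + 10,149 = 105,217.
Working-age population = 105,217 + 75,507 = 180,724.
Unemployment rate = 10,149 / 105,217 = 9.65%.
Employment-population ratio = 95,068 / 180,724 = 52.60%.

Unemployment rate ≈ 9.65%; employment-population ratio ≈ 52.60%.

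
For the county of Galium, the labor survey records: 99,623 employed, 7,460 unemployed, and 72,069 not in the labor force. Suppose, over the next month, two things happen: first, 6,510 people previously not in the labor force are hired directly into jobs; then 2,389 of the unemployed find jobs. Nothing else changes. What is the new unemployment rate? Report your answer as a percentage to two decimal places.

New unemployment rate ≈ 4.46%.

Initially, labor force = 99,623 + 7,460 = 107,083, so u = 7,460/107,083 = 6.97%.
After the first change, employed and labor force both rise by 6,510; unemployed unchanged → E = 106,133, U = 7,460, labor force = 113,593.
After the second change, unemployed falls and employed rises by 2,389; labor force unchanged → E = 108,522, U = 5,071, labor force = 113,593.
New unemployment rate = 5,071 / 113,593 = 4.46%.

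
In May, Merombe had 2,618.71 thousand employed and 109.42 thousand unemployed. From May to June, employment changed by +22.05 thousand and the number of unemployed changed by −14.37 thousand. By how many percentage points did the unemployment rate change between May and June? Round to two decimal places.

The unemployment rate changed by −0.54 percentage points.

May: labor force = 2,618.71 + 109.42 = 2,728.13; u = 109.42/2,728.13 = 4.01%.
June: labor force = 2,640.76 + 95.05 = 2,735.81; u = 95.05/2,735.81 = 3.47%.
Change = 3.47% − 4.01% = −0.54 pp.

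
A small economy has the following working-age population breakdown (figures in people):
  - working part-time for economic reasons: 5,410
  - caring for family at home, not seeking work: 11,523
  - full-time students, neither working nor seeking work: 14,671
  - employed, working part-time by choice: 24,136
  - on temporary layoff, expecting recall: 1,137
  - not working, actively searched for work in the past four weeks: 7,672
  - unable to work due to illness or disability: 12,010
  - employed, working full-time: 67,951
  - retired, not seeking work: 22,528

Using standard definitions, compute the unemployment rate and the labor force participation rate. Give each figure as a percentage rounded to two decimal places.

Employed = 5,410 + 24,136 + 67,951 = 97,497 (anyone who worked, including part-time for economic reasons, counts as employed).
Unemployed = 1,137 + 7,672 = 8,809 (jobless and actively searching, or on temporary layoff).
Labor force = 97,497 + 8,809 = 106,306.
Not in labor force = 11,523 + 14,671 + 12,010 + 22,528 = 60,732 (those not working and not actively searching are outside the labor force).
Civilian working-age population = 106,306 + 60,732 = 167,038.
Unemployment rate = 8,809 / 106,306 = 8.29%.
Labor force participation rate = 106,306 / 167,038 = 63.64%.

Unemployment rate ≈ 8.29%; labor force participation rate ≈ 63.64%.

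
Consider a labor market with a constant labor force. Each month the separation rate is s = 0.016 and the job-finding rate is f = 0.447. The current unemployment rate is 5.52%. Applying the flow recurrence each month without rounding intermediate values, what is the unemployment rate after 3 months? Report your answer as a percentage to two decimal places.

With a fixed labor force, u_{t+1} = u_t + s·(1−u_t) − f·u_t = u_t·(1−s−f) + s.
Here 1−s−f = 0.537 and s = 0.016.
u_1 = 0.055200 × 0.537 + 0.016 = 0.045642.
u_2 = 0.045642 × 0.537 + 0.016 = 0.040510.
u_3 = 0.040510 × 0.537 + 0.016 = 0.037754.

Unemployment rate after three months ≈ 3.78%.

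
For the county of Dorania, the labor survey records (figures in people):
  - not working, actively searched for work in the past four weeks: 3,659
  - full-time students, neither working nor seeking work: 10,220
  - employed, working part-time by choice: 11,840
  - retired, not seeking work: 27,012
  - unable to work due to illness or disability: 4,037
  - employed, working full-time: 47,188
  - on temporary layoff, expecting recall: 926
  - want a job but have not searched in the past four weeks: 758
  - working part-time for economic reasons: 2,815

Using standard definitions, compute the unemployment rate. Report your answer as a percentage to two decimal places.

Employed = 11,840 + 47,188 + 2,815 = 61,843 (anyone who worked, including part-time for economic reasons, counts as employed).
Unemployed = 3,659 + 926 = 4,585 (jobless and actively searching, or on temporary layoff).
Labor force = 61,843 + 4,585 = 66,428.
Unemployment rate = 4,585 / 66,428 = 6.90%.

Unemployment rate ≈ 6.90%.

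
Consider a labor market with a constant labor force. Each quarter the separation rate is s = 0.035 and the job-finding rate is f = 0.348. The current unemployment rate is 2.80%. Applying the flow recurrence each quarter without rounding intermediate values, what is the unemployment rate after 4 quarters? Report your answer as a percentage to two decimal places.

With a fixed labor force, u_{t+1} = u_t + s·(1−u_t) − f·u_t = u_t·(1−s−f) + s.
Here 1−s−f = 0.617 and s = 0.035.
u_1 = 0.028000 × 0.617 + 0.035 = 0.052276.
u_2 = 0.052276 × 0.617 + 0.035 = 0.067254.
u_3 = 0.067254 × 0.617 + 0.035 = 0.076496.
u_4 = 0.076496 × 0.617 + 0.035 = 0.082198.

Unemployment rate after four quarters ≈ 8.22%.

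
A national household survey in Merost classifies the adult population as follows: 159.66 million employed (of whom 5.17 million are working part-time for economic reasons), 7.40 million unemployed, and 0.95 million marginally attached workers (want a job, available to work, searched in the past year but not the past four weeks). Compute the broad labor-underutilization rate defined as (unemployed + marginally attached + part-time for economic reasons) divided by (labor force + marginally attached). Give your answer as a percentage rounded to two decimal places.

Broad underutilization rate ≈ 8.05%.

Labor force = 159.66 + 7.40 = 167.06 million.
Numerator = 7.40 + 0.95 + 5.17 = 13.52 million.
Denominator = 167.06 + 0.95 = 168.01 million.
Broad rate = 13.52 / 168.01 = 8.05%.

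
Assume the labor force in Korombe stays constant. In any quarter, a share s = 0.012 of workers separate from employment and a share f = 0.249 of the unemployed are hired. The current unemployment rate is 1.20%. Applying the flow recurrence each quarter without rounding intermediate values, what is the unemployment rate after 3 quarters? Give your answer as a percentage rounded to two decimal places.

Unemployment rate after three quarters ≈ 3.23%.

With a fixed labor force, u_{t+1} = u_t + s·(1−u_t) − f·u_t = u_t·(1−s−f) + s.
Here 1−s−f = 0.739 and s = 0.012.
u_1 = 0.012000 × 0.739 + 0.012 = 0.020868.
u_2 = 0.020868 × 0.739 + 0.012 = 0.027421.
u_3 = 0.027421 × 0.739 + 0.012 = 0.032264.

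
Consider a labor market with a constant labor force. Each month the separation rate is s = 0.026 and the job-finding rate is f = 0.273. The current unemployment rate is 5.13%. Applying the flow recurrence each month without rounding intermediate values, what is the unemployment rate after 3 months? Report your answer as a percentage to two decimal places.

With a fixed labor force, u_{t+1} = u_t + s·(1−u_t) − f·u_t = u_t·(1−s−f) + s.
Here 1−s−f = 0.701 and s = 0.026.
u_1 = 0.051300 × 0.701 + 0.026 = 0.061961.
u_2 = 0.061961 × 0.701 + 0.026 = 0.069435.
u_3 = 0.069435 × 0.701 + 0.026 = 0.074674.

Unemployment rate after three months ≈ 7.47%.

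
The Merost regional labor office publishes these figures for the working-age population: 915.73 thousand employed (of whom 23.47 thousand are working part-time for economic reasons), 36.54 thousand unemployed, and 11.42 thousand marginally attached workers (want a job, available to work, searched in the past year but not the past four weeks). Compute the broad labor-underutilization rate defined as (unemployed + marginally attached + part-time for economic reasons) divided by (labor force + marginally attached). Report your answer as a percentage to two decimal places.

Labor force = 915.73 + 36.54 = 952.27 thousand.
Numerator = 36.54 + 11.42 + 23.47 = 71.43 thousand.
Denominator = 952.27 + 11.42 = 963.69 thousand.
Broad rate = 71.43 / 963.69 = 7.41%.

Broad underutilization rate ≈ 7.41%.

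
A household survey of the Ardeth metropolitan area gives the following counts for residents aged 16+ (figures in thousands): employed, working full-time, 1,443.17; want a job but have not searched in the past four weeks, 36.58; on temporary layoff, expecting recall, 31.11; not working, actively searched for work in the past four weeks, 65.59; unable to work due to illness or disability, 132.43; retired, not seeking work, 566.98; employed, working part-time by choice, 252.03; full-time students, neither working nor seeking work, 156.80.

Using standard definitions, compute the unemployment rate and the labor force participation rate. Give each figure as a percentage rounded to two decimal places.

Unemployment rate ≈ 5.40%; labor force participation rate ≈ 66.75%.

Employed = 1,443.17 + 252.03 = 1,695.20 thousand.
Unemployed = 31.11 + 65.59 = 96.70 thousand (jobless and actively searching, or on temporary layoff).
Labor force = 1,695.20 + 96.70 = 1,791.90 thousand.
Not in labor force = 36.58 + 132.43 + 566.98 + 156.80 = 892.79 thousand (those not working and not actively searching are outside the labor force — including those who want a job but have given up searching).
Civilian working-age population = 1,791.90 + 892.79 = 2,684.69 thousand.
Unemployment rate = 96.70 / 1,791.90 = 5.40%.
Labor force participation rate = 1,791.90 / 2,684.69 = 66.75%.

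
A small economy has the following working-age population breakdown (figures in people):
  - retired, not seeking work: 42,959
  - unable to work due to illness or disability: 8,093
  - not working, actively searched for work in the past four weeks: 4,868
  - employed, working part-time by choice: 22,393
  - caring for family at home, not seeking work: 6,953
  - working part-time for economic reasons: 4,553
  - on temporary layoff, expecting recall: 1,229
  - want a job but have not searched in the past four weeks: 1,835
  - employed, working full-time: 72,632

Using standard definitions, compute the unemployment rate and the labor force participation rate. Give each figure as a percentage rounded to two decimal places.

Employed = 22,393 + 4,553 + 72,632 = 99,578 (anyone who worked, including part-time for economic reasons, counts as employed).
Unemployed = 4,868 + 1,229 = 6,097 (jobless and actively searching, or on temporary layoff).
Labor force = 99,578 + 6,097 = 105,675.
Not in labor force = 42,959 + 8,093 + 6,953 + 1,835 = 59,840 (those not working and not actively searching are outside the labor force — including those who want a job but have given up searching).
Civilian working-age population = 105,675 + 59,840 = 165,515.
Unemployment rate = 6,097 / 105,675 = 5.77%.
Labor force participation rate = 105,675 / 165,515 = 63.85%.

Unemployment rate ≈ 5.77%; labor force participation rate ≈ 63.85%.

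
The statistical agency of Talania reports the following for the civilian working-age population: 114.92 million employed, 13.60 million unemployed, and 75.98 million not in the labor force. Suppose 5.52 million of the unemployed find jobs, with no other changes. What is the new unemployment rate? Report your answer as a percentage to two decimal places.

Initially, labor force = 114.92 + 13.60 = 128.52 million, so u = 13.60/128.52 = 10.58%.
After the change, unemployed falls and employed rises by 5.52; labor force unchanged → E = 120.44, U = 8.08, labor force = 128.52 million.
New unemployment rate = 8.08 / 128.52 = 6.29%.

New unemployment rate ≈ 6.29%.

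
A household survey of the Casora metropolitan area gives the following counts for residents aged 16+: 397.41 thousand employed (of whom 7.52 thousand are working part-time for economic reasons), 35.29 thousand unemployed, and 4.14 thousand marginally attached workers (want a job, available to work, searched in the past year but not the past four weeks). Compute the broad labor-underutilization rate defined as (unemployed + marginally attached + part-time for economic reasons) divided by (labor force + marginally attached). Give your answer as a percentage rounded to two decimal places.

Labor force = 397.41 + 35.29 = 432.70 thousand.
Numerator = 35.29 + 4.14 + 7.52 = 46.95 thousand.
Denominator = 432.70 + 4.14 = 436.84 thousand.
Broad rate = 46.95 / 436.84 = 10.75%.

Broad underutilization rate ≈ 10.75%.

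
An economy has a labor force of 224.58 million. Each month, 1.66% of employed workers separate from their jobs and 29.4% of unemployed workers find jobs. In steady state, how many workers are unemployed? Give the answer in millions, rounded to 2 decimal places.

Steady-state unemployment rate u* = s/(s+f) = 1.66/(1.66+29.4) = 0.053445.
Unemployed = u* × labor force = 0.053445 × 224.58 ≈ 12.00 million.

About 12.00 million are unemployed in steady state.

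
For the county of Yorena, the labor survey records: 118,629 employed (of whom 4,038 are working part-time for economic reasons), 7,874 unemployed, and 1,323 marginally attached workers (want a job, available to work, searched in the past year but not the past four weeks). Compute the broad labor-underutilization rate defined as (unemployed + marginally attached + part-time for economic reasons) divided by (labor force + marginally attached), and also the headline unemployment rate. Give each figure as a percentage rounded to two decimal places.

Broad underutilization rate ≈ 10.35%; headline unemployment rate ≈ 6.22%.

Labor force = 118,629 + 7,874 = 126,503.
Numerator = 7,874 + 1,323 + 4,038 = 13,235.
Denominator = 126,503 + 1,323 = 127,826.
Broad rate = 13,235 / 127,826 = 10.35%.
Headline unemployment rate = 7,874 / 126,503 = 6.22%.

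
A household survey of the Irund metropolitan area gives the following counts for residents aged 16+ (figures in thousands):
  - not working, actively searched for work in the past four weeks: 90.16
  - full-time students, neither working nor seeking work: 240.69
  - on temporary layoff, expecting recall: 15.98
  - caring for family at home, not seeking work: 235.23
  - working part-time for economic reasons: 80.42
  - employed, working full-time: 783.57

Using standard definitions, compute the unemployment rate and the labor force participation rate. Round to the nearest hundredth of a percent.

Unemployment rate ≈ 10.94%; labor force participation rate ≈ 67.09%.

Employed = 80.42 + 783.57 = 863.99 thousand (anyone who worked, including part-time for economic reasons, counts as employed).
Unemployed = 90.16 + 15.98 = 106.14 thousand (jobless and actively searching, or on temporary layoff).
Labor force = 863.99 + 106.14 = 970.13 thousand.
Not in labor force = 240.69 + 235.23 = 475.92 thousand (those not working and not actively searching are outside the labor force).
Civilian working-age population = 970.13 + 475.92 = 1,446.05 thousand.
Unemployment rate = 106.14 / 970.13 = 10.94%.
Labor force participation rate = 970.13 / 1,446.05 = 67.09%.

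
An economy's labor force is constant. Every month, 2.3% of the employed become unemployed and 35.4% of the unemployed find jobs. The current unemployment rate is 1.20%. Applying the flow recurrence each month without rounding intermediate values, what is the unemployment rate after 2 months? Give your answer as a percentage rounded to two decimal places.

Unemployment rate after two months ≈ 4.20%.

With a fixed labor force, u_{t+1} = u_t + s·(1−u_t) − f·u_t = u_t·(1−s−f) + s.
Here 1−s−f = 0.623 and s = 0.023.
u_1 = 0.012000 × 0.623 + 0.023 = 0.030476.
u_2 = 0.030476 × 0.623 + 0.023 = 0.041987.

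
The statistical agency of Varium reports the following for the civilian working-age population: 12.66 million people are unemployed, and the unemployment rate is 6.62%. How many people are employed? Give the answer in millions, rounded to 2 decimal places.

About 178.58 million are employed.

Labor force = U / u = 12.66 / 0.0662 ≈ 191.24 million.
Employed = labor force − unemployed = 191.24 − 12.66 = 178.58 million.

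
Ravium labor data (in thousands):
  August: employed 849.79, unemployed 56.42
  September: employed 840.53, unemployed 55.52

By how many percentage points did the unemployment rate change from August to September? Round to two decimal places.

The unemployment rate changed by −0.03 percentage points.

August: labor force = 849.79 + 56.42 = 906.21; u = 56.42/906.21 = 6.23%.
September: labor force = 840.53 + 55.52 = 896.05; u = 55.52/896.05 = 6.20%.
Change = 6.20% − 6.23% = −0.03 pp.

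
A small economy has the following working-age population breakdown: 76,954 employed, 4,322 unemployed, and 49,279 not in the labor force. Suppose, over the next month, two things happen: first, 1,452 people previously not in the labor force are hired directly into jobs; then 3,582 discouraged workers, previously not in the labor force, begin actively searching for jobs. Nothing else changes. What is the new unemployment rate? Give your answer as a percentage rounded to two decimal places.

New unemployment rate ≈ 9.16%.

Initially, labor force = 76,954 + 4,322 = 81,276, so u = 4,322/81,276 = 5.32%.
After the first change, employed and labor force both rise by 1,452; unemployed unchanged → E = 78,406, U = 4,322, labor force = 82,728.
After the second change, unemployed and labor force both rise by 3,582 → E = 78,406, U = 7,904, labor force = 86,310.
New unemployment rate = 7,904 / 86,310 = 9.16%.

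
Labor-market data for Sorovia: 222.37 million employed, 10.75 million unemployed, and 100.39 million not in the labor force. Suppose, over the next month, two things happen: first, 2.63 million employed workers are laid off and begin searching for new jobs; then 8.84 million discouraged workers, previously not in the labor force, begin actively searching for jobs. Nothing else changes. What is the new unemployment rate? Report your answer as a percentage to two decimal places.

New unemployment rate ≈ 9.18%.

Initially, labor force = 222.37 + 10.75 = 233.12 million, so u = 10.75/233.12 = 4.61%.
After the first change, employed falls and unemployed rises by 2.63; labor force unchanged → E = 219.74, U = 13.38, labor force = 233.12 million.
After the second change, unemployed and labor force both rise by 8.84 → E = 219.74, U = 22.22, labor force = 241.96 million.
New unemployment rate = 22.22 / 241.96 = 9.18%.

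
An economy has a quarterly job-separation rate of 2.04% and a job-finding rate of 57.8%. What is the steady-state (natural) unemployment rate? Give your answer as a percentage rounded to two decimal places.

At steady state the flows balance: s·E = f·U, so U/(E+U) = s/(s+f).
u* = 2.04 / (2.04 + 57.8) = 2.04 / 59.84 = 3.41%.

Steady-state unemployment rate ≈ 3.41%.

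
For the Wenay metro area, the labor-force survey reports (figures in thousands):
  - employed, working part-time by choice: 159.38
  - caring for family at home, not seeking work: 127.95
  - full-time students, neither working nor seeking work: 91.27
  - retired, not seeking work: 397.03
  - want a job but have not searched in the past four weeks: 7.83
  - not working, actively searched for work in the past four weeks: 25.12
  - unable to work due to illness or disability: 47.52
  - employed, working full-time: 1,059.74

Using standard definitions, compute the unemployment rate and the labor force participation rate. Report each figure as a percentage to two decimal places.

Employed = 159.38 + 1,059.74 = 1,219.12 thousand.
Unemployed = 25.12 thousand.
Labor force = 1,219.12 + 25.12 = 1,244.24 thousand.
Not in labor force = 127.95 + 91.27 + 397.03 + 7.83 + 47.52 = 671.60 thousand (those not working and not actively searching are outside the labor force — including those who want a job but have given up searching).
Civilian working-age population = 1,244.24 + 671.60 = 1,915.84 thousand.
Unemployment rate = 25.12 / 1,244.24 = 2.02%.
Labor force participation rate = 1,244.24 / 1,915.84 = 64.94%.

Unemployment rate ≈ 2.02%; labor force participation rate ≈ 64.94%.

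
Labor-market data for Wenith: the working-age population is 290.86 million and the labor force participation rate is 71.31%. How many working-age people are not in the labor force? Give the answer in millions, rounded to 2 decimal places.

Share not in the labor force = 1 − 0.7131 = 0.2869.
Not in labor force = 0.2869 × 290.86 ≈ 83.45 million.

About 83.45 million are not in the labor force.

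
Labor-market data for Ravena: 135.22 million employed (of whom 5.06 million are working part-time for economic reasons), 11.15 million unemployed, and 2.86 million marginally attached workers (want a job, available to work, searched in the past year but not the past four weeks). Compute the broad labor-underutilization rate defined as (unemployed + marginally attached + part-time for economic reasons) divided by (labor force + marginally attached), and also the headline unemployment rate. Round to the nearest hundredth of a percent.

Labor force = 135.22 + 11.15 = 146.37 million.
Numerator = 11.15 + 2.86 + 5.06 = 19.07 million.
Denominator = 146.37 + 2.86 = 149.23 million.
Broad rate = 19.07 / 149.23 = 12.78%.
Headline unemployment rate = 11.15 / 146.37 = 7.62%.

Broad underutilization rate ≈ 12.78%; headline unemployment rate ≈ 7.62%.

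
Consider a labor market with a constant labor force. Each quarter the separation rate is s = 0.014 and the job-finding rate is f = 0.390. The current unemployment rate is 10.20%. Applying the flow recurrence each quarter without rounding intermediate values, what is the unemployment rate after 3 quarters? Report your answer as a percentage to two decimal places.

Unemployment rate after three quarters ≈ 4.89%.

With a fixed labor force, u_{t+1} = u_t + s·(1−u_t) − f·u_t = u_t·(1−s−f) + s.
Here 1−s−f = 0.596 and s = 0.014.
u_1 = 0.102000 × 0.596 + 0.014 = 0.074792.
u_2 = 0.074792 × 0.596 + 0.014 = 0.058576.
u_3 = 0.058576 × 0.596 + 0.014 = 0.048911.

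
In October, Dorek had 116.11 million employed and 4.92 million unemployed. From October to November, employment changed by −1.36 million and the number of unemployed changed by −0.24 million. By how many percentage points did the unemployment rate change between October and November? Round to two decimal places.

October: labor force = 116.11 + 4.92 = 121.03; u = 4.92/121.03 = 4.07%.
November: labor force = 114.75 + 4.68 = 119.43; u = 4.68/119.43 = 3.92%.
Change = 3.92% − 4.07% = −0.15 pp.

The unemployment rate changed by −0.15 percentage points.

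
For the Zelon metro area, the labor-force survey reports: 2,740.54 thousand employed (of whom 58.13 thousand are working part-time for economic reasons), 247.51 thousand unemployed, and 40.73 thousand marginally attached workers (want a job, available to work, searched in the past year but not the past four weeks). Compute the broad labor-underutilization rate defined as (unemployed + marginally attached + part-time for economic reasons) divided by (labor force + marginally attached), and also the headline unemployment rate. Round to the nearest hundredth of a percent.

Broad underutilization rate ≈ 11.44%; headline unemployment rate ≈ 8.28%.

Labor force = 2,740.54 + 247.51 = 2,988.05 thousand.
Numerator = 247.51 + 40.73 + 58.13 = 346.37 thousand.
Denominator = 2,988.05 + 40.73 = 3,028.78 thousand.
Broad rate = 346.37 / 3,028.78 = 11.44%.
Headline unemployment rate = 247.51 / 2,988.05 = 8.28%.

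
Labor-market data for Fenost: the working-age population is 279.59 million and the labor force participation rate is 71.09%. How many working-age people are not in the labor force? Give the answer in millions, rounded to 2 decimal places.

About 80.83 million are not in the labor force.

Share not in the labor force = 1 − 0.7109 = 0.2891.
Not in labor force = 0.2891 × 279.59 ≈ 80.83 million.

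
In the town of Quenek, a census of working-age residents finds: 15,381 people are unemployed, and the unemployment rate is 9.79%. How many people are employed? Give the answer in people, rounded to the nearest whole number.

About 141,728 are employed.

Labor force = U / u = 15,381 / 0.0979 ≈ 157,109.
Employed = labor force − unemployed = 157,109 − 15,381 = 141,728.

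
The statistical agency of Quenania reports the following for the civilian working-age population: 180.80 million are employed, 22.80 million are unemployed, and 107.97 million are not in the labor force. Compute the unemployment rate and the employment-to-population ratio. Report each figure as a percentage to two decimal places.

Unemployment rate ≈ 11.20%; employment-population ratio ≈ 58.03%.

Labor force = employed + unemployed = 180.80 + 22.80 = 203.60 million.
Working-age population = 203.60 + 107.97 = 311.57 million.
Unemployment rate = 22.80 / 203.60 = 11.20%.
Employment-population ratio = 180.80 / 311.57 = 58.03%.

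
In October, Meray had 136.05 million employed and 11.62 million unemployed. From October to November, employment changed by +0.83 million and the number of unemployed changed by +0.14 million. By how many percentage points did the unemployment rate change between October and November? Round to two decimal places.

The unemployment rate changed by +0.04 percentage points.

October: labor force = 136.05 + 11.62 = 147.67; u = 11.62/147.67 = 7.87%.
November: labor force = 136.88 + 11.76 = 148.64; u = 11.76/148.64 = 7.91%.
Change = 7.91% − 7.87% = +0.04 pp.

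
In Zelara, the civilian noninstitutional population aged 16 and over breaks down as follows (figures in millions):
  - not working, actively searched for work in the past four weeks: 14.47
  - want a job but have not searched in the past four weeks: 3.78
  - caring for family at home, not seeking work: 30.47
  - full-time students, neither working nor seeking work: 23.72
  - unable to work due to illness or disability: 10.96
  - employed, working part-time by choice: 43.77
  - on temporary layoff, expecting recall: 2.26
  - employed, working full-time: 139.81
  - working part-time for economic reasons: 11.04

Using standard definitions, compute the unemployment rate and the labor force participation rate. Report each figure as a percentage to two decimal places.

Employed = 43.77 + 139.81 + 11.04 = 194.62 million (anyone who worked, including part-time for economic reasons, counts as employed).
Unemployed = 14.47 + 2.26 = 16.73 million (jobless and actively searching, or on temporary layoff).
Labor force = 194.62 + 16.73 = 211.35 million.
Not in labor force = 3.78 + 30.47 + 23.72 + 10.96 = 68.93 million (those not working and not actively searching are outside the labor force — including those who want a job but have given up searching).
Civilian working-age population = 211.35 + 68.93 = 280.28 million.
Unemployment rate = 16.73 / 211.35 = 7.92%.
Labor force participation rate = 211.35 / 280.28 = 75.41%.

Unemployment rate ≈ 7.92%; labor force participation rate ≈ 75.41%.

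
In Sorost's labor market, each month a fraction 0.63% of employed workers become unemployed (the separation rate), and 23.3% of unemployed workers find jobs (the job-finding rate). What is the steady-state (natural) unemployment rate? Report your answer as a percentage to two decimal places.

At steady state the flows balance: s·E = f·U, so U/(E+U) = s/(s+f).
u* = 0.63 / (0.63 + 23.3) = 0.63 / 23.93 = 2.63%.

Steady-state unemployment rate ≈ 2.63%.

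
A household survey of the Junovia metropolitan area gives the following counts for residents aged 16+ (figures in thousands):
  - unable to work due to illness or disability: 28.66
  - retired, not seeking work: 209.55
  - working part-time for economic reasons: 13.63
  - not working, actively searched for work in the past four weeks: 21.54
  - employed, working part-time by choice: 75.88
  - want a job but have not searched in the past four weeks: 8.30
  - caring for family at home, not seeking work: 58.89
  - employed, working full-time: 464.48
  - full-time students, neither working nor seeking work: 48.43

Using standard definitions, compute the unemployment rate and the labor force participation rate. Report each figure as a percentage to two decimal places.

Employed = 13.63 + 75.88 + 464.48 = 553.99 thousand (anyone who worked, including part-time for economic reasons, counts as employed).
Unemployed = 21.54 thousand.
Labor force = 553.99 + 21.54 = 575.53 thousand.
Not in labor force = 28.66 + 209.55 + 8.30 + 58.89 + 48.43 = 353.83 thousand (those not working and not actively searching are outside the labor force — including those who want a job but have given up searching).
Civilian working-age population = 575.53 + 353.83 = 929.36 thousand.
Unemployment rate = 21.54 / 575.53 = 3.74%.
Labor force participation rate = 575.53 / 929.36 = 61.93%.

Unemployment rate ≈ 3.74%; labor force participation rate ≈ 61.93%.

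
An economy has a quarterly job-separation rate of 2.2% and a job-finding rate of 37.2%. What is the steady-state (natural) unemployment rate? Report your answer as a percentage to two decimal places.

Steady-state unemployment rate ≈ 5.58%.

At steady state the flows balance: s·E = f·U, so U/(E+U) = s/(s+f).
u* = 2.2 / (2.2 + 37.2) = 2.2 / 39.40 = 5.58%.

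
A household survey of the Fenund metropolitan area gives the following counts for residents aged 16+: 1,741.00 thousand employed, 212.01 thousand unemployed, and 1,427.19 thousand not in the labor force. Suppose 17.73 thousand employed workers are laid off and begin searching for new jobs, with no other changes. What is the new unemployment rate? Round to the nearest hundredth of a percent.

Initially, labor force = 1,741.00 + 212.01 = 1,953.01 thousand, so u = 212.01/1,953.01 = 10.86%.
After the change, employed falls and unemployed rises by 17.73; labor force unchanged → E = 1,723.27, U = 229.74, labor force = 1,953.01 thousand.
New unemployment rate = 229.74 / 1,953.01 = 11.76%.

New unemployment rate ≈ 11.76%.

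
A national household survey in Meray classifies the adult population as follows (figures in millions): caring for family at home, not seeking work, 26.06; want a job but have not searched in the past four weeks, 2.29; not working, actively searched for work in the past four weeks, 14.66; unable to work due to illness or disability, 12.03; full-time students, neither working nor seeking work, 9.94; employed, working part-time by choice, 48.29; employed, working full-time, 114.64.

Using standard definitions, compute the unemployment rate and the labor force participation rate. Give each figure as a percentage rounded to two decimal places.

Employed = 48.29 + 114.64 = 162.93 million.
Unemployed = 14.66 million.
Labor force = 162.93 + 14.66 = 177.59 million.
Not in labor force = 26.06 + 2.29 + 12.03 + 9.94 = 50.32 million (those not working and not actively searching are outside the labor force — including those who want a job but have given up searching).
Civilian working-age population = 177.59 + 50.32 = 227.91 million.
Unemployment rate = 14.66 / 177.59 = 8.25%.
Labor force participation rate = 177.59 / 227.91 = 77.92%.

Unemployment rate ≈ 8.25%; labor force participation rate ≈ 77.92%.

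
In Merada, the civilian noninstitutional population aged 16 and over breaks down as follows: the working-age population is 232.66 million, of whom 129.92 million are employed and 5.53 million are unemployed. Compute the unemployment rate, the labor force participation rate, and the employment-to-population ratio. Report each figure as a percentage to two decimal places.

Unemployment rate ≈ 4.08%; labor force participation rate ≈ 58.22%; employment-population ratio ≈ 55.84%.

Labor force = employed + unemployed = 129.92 + 5.53 = 135.45 million.
Unemployment rate = 5.53 / 135.45 = 4.08%.
Labor force participation rate = 135.45 / 232.66 = 58.22%.
Employment-population ratio = 129.92 / 232.66 = 55.84%.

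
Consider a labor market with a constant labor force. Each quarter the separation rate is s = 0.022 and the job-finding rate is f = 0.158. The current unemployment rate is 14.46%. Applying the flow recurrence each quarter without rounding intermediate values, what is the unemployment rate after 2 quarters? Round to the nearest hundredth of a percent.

With a fixed labor force, u_{t+1} = u_t + s·(1−u_t) − f·u_t = u_t·(1−s−f) + s.
Here 1−s−f = 0.820 and s = 0.022.
u_1 = 0.144600 × 0.820 + 0.022 = 0.140572.
u_2 = 0.140572 × 0.820 + 0.022 = 0.137269.

Unemployment rate after two quarters ≈ 13.73%.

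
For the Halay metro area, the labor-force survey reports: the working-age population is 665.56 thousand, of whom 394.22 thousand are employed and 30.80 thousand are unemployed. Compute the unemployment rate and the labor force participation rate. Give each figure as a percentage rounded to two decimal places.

Unemployment rate ≈ 7.25%; labor force participation rate ≈ 63.86%.

Labor force = employed + unemployed = 394.22 + 30.80 = 425.02 thousand.
Unemployment rate = 30.80 / 425.02 = 7.25%.
Labor force participation rate = 425.02 / 665.56 = 63.86%.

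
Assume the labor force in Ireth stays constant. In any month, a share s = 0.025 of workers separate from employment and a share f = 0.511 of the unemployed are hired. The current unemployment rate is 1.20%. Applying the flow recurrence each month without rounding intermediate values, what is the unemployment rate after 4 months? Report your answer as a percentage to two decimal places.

Unemployment rate after four months ≈ 4.50%.

With a fixed labor force, u_{t+1} = u_t + s·(1−u_t) − f·u_t = u_t·(1−s−f) + s.
Here 1−s−f = 0.464 and s = 0.025.
u_1 = 0.012000 × 0.464 + 0.025 = 0.030568.
u_2 = 0.030568 × 0.464 + 0.025 = 0.039184.
u_3 = 0.039184 × 0.464 + 0.025 = 0.043181.
u_4 = 0.043181 × 0.464 + 0.025 = 0.045036.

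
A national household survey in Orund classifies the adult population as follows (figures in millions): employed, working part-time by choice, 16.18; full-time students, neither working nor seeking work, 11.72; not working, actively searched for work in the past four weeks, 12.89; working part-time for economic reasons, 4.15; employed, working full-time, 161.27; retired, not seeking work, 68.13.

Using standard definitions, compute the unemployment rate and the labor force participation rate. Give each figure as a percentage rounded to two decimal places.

Unemployment rate ≈ 6.63%; labor force participation rate ≈ 70.89%.

Employed = 16.18 + 4.15 + 161.27 = 181.60 million (anyone who worked, including part-time for economic reasons, counts as employed).
Unemployed = 12.89 million.
Labor force = 181.60 + 12.89 = 194.49 million.
Not in labor force = 11.72 + 68.13 = 79.85 million (those not working and not actively searching are outside the labor force).
Civilian working-age population = 194.49 + 79.85 = 274.34 million.
Unemployment rate = 12.89 / 194.49 = 6.63%.
Labor force participation rate = 194.49 / 274.34 = 70.89%.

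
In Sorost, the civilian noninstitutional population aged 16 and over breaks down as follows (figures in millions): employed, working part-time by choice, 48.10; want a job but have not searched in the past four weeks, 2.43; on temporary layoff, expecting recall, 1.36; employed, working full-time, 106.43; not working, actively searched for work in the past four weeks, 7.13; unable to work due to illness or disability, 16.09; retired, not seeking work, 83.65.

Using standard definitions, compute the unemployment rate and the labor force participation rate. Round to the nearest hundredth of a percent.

Employed = 48.10 + 106.43 = 154.53 million.
Unemployed = 1.36 + 7.13 = 8.49 million (jobless and actively searching, or on temporary layoff).
Labor force = 154.53 + 8.49 = 163.02 million.
Not in labor force = 2.43 + 16.09 + 83.65 = 102.17 million (those not working and not actively searching are outside the labor force — including those who want a job but have given up searching).
Civilian working-age population = 163.02 + 102.17 = 265.19 million.
Unemployment rate = 8.49 / 163.02 = 5.21%.
Labor force participation rate = 163.02 / 265.19 = 61.47%.

Unemployment rate ≈ 5.21%; labor force participation rate ≈ 61.47%.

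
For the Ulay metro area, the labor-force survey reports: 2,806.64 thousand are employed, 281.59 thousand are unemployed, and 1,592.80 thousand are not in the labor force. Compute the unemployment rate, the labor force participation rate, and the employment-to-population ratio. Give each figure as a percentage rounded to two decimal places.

Unemployment rate ≈ 9.12%; labor force participation rate ≈ 65.97%; employment-population ratio ≈ 59.96%.

Labor force = employed + unemployed = 2,806.64 + 281.59 = 3,088.23 thousand.
Working-age population = 3,088.23 + 1,592.80 = 4,681.03 thousand.
Unemployment rate = 281.59 / 3,088.23 = 9.12%.
Labor force participation rate = 3,088.23 / 4,681.03 = 65.97%.
Employment-population ratio = 2,806.64 / 4,681.03 = 59.96%.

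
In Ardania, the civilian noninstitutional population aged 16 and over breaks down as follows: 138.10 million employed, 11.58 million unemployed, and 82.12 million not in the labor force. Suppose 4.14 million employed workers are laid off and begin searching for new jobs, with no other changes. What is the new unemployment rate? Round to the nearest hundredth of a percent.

New unemployment rate ≈ 10.50%.

Initially, labor force = 138.10 + 11.58 = 149.68 million, so u = 11.58/149.68 = 7.74%.
After the change, employed falls and unemployed rises by 4.14; labor force unchanged → E = 133.96, U = 15.72, labor force = 149.68 million.
New unemployment rate = 15.72 / 149.68 = 10.50%.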